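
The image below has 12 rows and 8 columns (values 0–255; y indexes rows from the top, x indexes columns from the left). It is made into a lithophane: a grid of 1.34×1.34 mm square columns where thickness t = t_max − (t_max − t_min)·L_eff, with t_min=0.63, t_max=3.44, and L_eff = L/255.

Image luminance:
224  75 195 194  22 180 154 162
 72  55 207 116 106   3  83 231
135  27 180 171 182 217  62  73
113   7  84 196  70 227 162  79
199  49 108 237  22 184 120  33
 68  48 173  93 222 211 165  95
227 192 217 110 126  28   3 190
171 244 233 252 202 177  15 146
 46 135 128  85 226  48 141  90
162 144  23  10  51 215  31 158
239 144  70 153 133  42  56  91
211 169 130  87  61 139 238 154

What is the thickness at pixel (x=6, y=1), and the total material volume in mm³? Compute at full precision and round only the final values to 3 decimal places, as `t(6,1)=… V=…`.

span = t_max - t_min = 3.44 - 0.63 = 2.810
L(6,1) = 83, L_eff = 83/255 = 0.325490
t(6,1) = 3.44 - 2.810·0.325490 = 2.525
Σt over all 12·8 pixels = 2463583/12750 ≈ 193.2221961
V = pitch²·Σt = 1.34²·2463583/12750 = 346.950

t(6,1)=2.525 V=346.950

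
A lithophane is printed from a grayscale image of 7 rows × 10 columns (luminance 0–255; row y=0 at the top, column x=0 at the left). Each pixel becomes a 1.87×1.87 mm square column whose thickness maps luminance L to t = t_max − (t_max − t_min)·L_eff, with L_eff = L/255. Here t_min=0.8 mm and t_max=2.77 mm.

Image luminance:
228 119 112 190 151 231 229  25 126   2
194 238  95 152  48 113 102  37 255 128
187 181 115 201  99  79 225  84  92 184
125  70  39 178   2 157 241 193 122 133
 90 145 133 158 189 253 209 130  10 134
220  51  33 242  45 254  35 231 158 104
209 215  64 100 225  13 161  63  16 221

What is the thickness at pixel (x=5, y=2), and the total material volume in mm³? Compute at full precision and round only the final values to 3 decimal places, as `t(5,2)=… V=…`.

span = t_max - t_min = 2.77 - 0.8 = 1.970
L(5,2) = 79, L_eff = 79/255 = 0.309804
t(5,2) = 2.77 - 1.970·0.309804 = 2.160
Σt over all 7·10 pixels = 3054629/25500 ≈ 119.7893725
V = pitch²·Σt = 1.87²·3054629/25500 = 418.891

t(5,2)=2.160 V=418.891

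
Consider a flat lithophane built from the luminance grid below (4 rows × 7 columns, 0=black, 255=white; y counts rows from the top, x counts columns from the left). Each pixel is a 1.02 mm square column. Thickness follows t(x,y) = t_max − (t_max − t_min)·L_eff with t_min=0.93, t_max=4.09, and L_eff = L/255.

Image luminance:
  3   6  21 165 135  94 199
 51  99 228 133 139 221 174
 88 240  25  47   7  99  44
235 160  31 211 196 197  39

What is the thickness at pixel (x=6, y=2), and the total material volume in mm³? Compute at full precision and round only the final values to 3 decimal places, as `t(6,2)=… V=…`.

span = t_max - t_min = 4.09 - 0.93 = 3.160
L(6,2) = 44, L_eff = 44/255 = 0.172549
t(6,2) = 4.09 - 3.160·0.172549 = 3.545
Σt over all 4·7 pixels = 470392/6375 ≈ 73.7869804
V = pitch²·Σt = 1.02²·470392/6375 = 76.768

t(6,2)=3.545 V=76.768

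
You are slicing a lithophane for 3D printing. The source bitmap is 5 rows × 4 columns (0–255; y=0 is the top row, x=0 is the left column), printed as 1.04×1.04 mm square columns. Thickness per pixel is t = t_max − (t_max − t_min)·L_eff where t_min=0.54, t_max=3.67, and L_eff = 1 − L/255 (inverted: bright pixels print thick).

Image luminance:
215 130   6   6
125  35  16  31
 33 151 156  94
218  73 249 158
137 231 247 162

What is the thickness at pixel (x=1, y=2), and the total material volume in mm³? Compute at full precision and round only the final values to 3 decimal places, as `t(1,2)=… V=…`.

span = t_max - t_min = 3.67 - 0.54 = 3.130
L(1,2) = 151, L_eff = 1 - 151/255 = 0.407843 (inverted)
t(1,2) = 3.67 - 3.130·0.407843 = 2.393
Σt over all 5·4 pixels = 1049449/25500 ≈ 41.1548627
V = pitch²·Σt = 1.04²·1049449/25500 = 44.513

t(1,2)=2.393 V=44.513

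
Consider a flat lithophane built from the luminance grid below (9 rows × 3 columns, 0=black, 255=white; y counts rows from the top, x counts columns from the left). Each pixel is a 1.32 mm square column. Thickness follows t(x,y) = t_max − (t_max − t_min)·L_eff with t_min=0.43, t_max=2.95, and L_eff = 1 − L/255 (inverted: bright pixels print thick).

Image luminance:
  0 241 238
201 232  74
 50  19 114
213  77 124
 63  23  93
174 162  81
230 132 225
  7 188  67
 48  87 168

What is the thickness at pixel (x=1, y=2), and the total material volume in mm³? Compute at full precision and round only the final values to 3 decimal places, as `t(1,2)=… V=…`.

t(1,2)=0.618 V=77.586

span = t_max - t_min = 2.95 - 0.43 = 2.520
L(1,2) = 19, L_eff = 1 - 19/255 = 0.925490 (inverted)
t(1,2) = 2.95 - 2.520·0.925490 = 0.618
Σt over all 9·3 pixels = 378489/8500 ≈ 44.5281176
V = pitch²·Σt = 1.32²·378489/8500 = 77.586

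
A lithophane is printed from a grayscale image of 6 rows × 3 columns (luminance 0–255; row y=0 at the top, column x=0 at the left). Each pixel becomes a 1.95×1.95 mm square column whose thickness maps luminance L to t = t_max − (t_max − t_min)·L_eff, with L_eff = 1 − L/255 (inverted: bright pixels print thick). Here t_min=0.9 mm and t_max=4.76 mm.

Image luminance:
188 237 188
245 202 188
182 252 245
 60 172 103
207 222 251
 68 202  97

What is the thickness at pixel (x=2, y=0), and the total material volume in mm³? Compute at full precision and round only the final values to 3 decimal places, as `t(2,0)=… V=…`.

span = t_max - t_min = 4.76 - 0.9 = 3.860
L(2,0) = 188, L_eff = 1 - 188/255 = 0.262745 (inverted)
t(2,0) = 4.76 - 3.860·0.262745 = 3.746
Σt over all 6·3 pixels = 281729/4250 ≈ 66.2891765
V = pitch²·Σt = 1.95²·281729/4250 = 252.065

t(2,0)=3.746 V=252.065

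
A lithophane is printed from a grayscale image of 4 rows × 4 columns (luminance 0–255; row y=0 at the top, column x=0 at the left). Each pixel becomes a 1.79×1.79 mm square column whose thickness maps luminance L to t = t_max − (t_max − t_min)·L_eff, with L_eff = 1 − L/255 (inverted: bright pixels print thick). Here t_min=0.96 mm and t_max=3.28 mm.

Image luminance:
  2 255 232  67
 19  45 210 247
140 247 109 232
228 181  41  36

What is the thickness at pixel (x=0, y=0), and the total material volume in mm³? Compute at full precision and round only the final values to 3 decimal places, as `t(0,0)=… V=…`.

t(0,0)=0.978 V=116.000

span = t_max - t_min = 3.28 - 0.96 = 2.320
L(0,0) = 2, L_eff = 1 - 2/255 = 0.992157 (inverted)
t(0,0) = 3.28 - 2.320·0.992157 = 0.978
Σt over all 4·4 pixels = 230798/6375 ≈ 36.2036078
V = pitch²·Σt = 1.79²·230798/6375 = 116.000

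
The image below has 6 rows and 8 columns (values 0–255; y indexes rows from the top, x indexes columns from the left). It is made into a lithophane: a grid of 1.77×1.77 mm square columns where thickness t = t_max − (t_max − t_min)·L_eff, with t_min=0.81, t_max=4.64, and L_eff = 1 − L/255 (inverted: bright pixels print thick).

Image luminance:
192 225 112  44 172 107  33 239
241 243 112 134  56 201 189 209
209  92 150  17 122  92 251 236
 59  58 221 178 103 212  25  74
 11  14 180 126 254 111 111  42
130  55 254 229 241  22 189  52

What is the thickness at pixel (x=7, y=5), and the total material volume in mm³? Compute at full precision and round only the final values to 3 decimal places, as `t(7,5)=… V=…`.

span = t_max - t_min = 4.64 - 0.81 = 3.830
L(7,5) = 52, L_eff = 1 - 52/255 = 0.796078 (inverted)
t(7,5) = 4.64 - 3.830·0.796078 = 1.591
Σt over all 6·8 pixels = 3530347/25500 ≈ 138.4449804
V = pitch²·Σt = 1.77²·3530347/25500 = 433.734

t(7,5)=1.591 V=433.734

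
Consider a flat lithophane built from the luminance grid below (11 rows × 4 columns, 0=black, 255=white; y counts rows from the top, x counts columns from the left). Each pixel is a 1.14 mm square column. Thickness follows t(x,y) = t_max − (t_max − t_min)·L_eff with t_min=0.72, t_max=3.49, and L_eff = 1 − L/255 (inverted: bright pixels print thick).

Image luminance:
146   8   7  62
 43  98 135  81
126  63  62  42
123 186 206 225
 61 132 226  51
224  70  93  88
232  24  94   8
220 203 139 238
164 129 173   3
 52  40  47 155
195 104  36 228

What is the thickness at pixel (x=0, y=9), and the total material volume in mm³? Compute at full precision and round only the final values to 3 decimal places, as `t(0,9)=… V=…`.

span = t_max - t_min = 3.49 - 0.72 = 2.770
L(0,9) = 52, L_eff = 1 - 52/255 = 0.796078 (inverted)
t(0,9) = 3.49 - 2.770·0.796078 = 1.285
Σt over all 11·4 pixels = 1102237/12750 ≈ 86.4499608
V = pitch²·Σt = 1.14²·1102237/12750 = 112.350

t(0,9)=1.285 V=112.350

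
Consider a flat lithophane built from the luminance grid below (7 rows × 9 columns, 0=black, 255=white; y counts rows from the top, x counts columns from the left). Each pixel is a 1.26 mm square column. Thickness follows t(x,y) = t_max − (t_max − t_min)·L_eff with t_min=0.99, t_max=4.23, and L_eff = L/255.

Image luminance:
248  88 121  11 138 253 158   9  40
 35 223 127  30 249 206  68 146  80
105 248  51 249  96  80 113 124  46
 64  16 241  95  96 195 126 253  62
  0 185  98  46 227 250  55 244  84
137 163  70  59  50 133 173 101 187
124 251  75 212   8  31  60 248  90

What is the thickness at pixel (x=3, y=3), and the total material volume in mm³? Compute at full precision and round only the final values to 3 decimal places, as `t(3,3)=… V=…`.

t(3,3)=3.023 V=264.710

span = t_max - t_min = 4.23 - 0.99 = 3.240
L(3,3) = 95, L_eff = 95/255 = 0.372549
t(3,3) = 4.23 - 3.240·0.372549 = 3.023
Σt over all 7·9 pixels = 1417257/8500 ≈ 166.7361176
V = pitch²·Σt = 1.26²·1417257/8500 = 264.710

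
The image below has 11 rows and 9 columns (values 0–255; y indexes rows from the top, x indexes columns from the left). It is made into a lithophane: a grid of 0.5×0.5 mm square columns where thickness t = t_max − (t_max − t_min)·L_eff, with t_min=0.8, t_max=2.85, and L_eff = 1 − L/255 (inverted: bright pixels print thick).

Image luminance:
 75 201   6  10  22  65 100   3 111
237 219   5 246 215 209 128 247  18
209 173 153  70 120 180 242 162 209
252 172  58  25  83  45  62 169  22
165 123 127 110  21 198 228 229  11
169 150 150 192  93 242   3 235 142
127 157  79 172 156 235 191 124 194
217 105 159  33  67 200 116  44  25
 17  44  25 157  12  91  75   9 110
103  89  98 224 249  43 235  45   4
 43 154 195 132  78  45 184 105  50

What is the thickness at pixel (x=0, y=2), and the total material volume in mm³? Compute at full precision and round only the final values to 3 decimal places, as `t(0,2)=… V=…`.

t(0,2)=2.480 V=44.175

span = t_max - t_min = 2.85 - 0.8 = 2.050
L(0,2) = 209, L_eff = 1 - 209/255 = 0.180392 (inverted)
t(0,2) = 2.85 - 2.050·0.180392 = 2.480
Σt over all 11·9 pixels = 225292/1275 ≈ 176.6996078
V = pitch²·Σt = 0.5²·225292/1275 = 44.175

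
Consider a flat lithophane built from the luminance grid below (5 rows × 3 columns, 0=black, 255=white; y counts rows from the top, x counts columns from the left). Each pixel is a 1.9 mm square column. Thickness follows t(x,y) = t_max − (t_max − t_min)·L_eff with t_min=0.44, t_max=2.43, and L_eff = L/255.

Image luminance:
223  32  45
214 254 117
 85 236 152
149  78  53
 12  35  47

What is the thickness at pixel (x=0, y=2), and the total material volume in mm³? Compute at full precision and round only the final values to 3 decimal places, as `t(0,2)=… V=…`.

span = t_max - t_min = 2.43 - 0.44 = 1.990
L(0,2) = 85, L_eff = 85/255 = 0.333333
t(0,2) = 2.43 - 1.990·0.333333 = 1.767
Σt over all 5·3 pixels = 584807/25500 ≈ 22.9336078
V = pitch²·Σt = 1.9²·584807/25500 = 82.790

t(0,2)=1.767 V=82.790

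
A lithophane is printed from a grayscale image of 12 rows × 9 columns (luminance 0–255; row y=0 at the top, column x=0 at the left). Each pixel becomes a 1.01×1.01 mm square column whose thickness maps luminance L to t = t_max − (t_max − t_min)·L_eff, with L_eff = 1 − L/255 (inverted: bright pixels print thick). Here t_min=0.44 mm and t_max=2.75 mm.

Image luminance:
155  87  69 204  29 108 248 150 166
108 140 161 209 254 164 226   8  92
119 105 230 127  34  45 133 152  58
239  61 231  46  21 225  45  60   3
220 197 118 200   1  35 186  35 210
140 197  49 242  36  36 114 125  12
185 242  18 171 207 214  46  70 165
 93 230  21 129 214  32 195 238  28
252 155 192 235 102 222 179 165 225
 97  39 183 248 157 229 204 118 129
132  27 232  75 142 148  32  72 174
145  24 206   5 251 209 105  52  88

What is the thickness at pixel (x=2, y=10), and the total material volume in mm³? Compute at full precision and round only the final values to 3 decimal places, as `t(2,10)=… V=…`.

t(2,10)=2.542 V=181.664

span = t_max - t_min = 2.75 - 0.44 = 2.310
L(2,10) = 232, L_eff = 1 - 232/255 = 0.090196 (inverted)
t(2,10) = 2.75 - 2.310·0.090196 = 2.542
Σt over all 12·9 pixels = 1513721/8500 ≈ 178.0848235
V = pitch²·Σt = 1.01²·1513721/8500 = 181.664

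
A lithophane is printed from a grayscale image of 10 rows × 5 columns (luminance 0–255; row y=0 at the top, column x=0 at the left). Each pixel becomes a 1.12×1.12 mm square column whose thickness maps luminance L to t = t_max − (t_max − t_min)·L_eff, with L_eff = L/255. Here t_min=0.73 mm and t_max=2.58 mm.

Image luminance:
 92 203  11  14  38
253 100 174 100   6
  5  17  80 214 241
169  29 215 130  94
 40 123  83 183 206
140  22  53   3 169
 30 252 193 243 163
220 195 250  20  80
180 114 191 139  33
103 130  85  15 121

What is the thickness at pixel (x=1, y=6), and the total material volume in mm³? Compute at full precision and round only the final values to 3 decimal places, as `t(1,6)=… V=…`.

span = t_max - t_min = 2.58 - 0.73 = 1.850
L(1,6) = 252, L_eff = 252/255 = 0.988235
t(1,6) = 2.58 - 1.850·0.988235 = 0.752
Σt over all 10·5 pixels = 36436/425 ≈ 85.7317647
V = pitch²·Σt = 1.12²·36436/425 = 107.542

t(1,6)=0.752 V=107.542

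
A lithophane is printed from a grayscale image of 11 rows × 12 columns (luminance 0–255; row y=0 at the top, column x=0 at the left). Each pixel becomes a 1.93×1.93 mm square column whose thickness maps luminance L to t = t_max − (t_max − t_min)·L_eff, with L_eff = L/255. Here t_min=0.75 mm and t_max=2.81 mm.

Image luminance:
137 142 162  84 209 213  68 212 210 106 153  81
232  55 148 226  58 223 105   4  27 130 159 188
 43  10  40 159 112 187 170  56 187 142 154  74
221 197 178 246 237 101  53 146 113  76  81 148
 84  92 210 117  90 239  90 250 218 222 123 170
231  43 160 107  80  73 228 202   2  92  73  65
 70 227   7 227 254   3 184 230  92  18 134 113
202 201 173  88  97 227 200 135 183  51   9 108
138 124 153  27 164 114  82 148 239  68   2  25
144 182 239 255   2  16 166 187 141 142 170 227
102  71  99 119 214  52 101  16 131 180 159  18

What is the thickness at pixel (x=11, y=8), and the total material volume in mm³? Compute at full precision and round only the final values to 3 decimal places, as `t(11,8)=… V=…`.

t(11,8)=2.608 V=858.833

span = t_max - t_min = 2.81 - 0.75 = 2.060
L(11,8) = 25, L_eff = 25/255 = 0.098039
t(11,8) = 2.81 - 2.060·0.098039 = 2.608
Σt over all 11·12 pixels = 86462/375 ≈ 230.5653333
V = pitch²·Σt = 1.93²·86462/375 = 858.833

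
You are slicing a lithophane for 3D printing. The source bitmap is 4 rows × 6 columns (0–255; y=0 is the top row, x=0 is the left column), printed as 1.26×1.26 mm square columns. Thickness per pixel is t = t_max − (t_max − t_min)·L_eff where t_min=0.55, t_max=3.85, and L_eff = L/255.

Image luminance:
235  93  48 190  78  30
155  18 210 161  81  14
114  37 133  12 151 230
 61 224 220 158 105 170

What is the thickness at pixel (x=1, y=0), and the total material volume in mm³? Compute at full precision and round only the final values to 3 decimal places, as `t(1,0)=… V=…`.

span = t_max - t_min = 3.85 - 0.55 = 3.300
L(1,0) = 93, L_eff = 93/255 = 0.364706
t(1,0) = 3.85 - 3.300·0.364706 = 2.646
Σt over all 4·6 pixels = 23166/425 ≈ 54.5082353
V = pitch²·Σt = 1.26²·23166/425 = 86.537

t(1,0)=2.646 V=86.537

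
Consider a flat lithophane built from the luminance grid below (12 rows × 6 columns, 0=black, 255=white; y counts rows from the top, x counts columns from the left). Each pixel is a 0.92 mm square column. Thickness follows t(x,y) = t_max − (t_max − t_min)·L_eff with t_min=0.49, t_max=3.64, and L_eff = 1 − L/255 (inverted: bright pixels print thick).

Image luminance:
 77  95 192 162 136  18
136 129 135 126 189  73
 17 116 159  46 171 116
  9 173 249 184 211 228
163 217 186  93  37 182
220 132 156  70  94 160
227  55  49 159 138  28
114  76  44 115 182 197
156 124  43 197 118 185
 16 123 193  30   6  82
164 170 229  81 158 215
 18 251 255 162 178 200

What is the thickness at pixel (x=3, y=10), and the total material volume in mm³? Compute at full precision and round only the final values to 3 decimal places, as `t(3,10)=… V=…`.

t(3,10)=1.491 V=130.182

span = t_max - t_min = 3.64 - 0.49 = 3.150
L(3,10) = 81, L_eff = 1 - 81/255 = 0.682353 (inverted)
t(3,10) = 3.64 - 3.150·0.682353 = 1.491
Σt over all 12·6 pixels = 261471/1700 ≈ 153.8064706
V = pitch²·Σt = 0.92²·261471/1700 = 130.182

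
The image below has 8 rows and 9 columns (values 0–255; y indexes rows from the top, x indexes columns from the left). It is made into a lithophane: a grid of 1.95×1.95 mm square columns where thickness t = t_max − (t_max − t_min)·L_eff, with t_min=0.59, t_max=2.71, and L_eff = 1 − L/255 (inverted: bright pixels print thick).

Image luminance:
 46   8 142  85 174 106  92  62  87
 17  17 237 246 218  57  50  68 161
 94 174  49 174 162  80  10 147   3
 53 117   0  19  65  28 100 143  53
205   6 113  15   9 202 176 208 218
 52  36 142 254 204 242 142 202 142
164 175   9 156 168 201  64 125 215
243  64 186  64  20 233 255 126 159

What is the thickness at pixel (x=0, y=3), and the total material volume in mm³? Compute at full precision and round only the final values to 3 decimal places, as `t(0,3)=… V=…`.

span = t_max - t_min = 2.71 - 0.59 = 2.120
L(0,3) = 53, L_eff = 1 - 53/255 = 0.792157 (inverted)
t(0,3) = 2.71 - 2.120·0.792157 = 1.031
Σt over all 8·9 pixels = 723377/6375 ≈ 113.4709020
V = pitch²·Σt = 1.95²·723377/6375 = 431.473

t(0,3)=1.031 V=431.473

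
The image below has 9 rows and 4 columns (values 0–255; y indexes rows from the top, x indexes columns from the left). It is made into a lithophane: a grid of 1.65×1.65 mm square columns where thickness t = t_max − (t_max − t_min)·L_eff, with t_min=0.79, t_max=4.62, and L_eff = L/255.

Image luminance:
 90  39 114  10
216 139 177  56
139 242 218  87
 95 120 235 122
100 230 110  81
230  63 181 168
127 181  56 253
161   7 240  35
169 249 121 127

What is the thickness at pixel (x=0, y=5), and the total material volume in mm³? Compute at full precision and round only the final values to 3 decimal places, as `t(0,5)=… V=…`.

span = t_max - t_min = 4.62 - 0.79 = 3.830
L(0,5) = 230, L_eff = 230/255 = 0.901961
t(0,5) = 4.62 - 3.830·0.901961 = 1.165
Σt over all 9·4 pixels = 582689/6375 ≈ 91.4021961
V = pitch²·Σt = 1.65²·582689/6375 = 248.842

t(0,5)=1.165 V=248.842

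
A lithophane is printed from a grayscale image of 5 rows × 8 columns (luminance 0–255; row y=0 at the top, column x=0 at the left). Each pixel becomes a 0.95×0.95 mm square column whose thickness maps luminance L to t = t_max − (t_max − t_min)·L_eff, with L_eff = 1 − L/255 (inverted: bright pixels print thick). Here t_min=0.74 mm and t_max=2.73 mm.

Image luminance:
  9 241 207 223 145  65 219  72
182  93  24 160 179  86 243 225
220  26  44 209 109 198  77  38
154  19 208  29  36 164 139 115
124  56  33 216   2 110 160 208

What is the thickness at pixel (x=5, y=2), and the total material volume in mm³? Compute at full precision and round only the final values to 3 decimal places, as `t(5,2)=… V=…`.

span = t_max - t_min = 2.73 - 0.74 = 1.990
L(5,2) = 198, L_eff = 1 - 198/255 = 0.223529 (inverted)
t(5,2) = 2.73 - 1.990·0.223529 = 2.285
Σt over all 5·8 pixels = 587711/8500 ≈ 69.1424706
V = pitch²·Σt = 0.95²·587711/8500 = 62.401

t(5,2)=2.285 V=62.401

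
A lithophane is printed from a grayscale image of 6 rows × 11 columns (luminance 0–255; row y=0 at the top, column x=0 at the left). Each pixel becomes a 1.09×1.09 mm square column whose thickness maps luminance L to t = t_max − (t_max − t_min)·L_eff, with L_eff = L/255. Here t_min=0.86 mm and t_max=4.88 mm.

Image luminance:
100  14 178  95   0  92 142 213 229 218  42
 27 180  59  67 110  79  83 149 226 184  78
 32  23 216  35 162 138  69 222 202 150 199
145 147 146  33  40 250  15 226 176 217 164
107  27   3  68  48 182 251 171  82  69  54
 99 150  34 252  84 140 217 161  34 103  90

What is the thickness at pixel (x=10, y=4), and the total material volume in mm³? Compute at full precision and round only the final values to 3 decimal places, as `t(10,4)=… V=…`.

span = t_max - t_min = 4.88 - 0.86 = 4.020
L(10,4) = 54, L_eff = 54/255 = 0.211765
t(10,4) = 4.88 - 4.020·0.211765 = 4.029
Σt over all 6·11 pixels = 416487/2125 ≈ 195.9938824
V = pitch²·Σt = 1.09²·416487/2125 = 232.860

t(10,4)=4.029 V=232.860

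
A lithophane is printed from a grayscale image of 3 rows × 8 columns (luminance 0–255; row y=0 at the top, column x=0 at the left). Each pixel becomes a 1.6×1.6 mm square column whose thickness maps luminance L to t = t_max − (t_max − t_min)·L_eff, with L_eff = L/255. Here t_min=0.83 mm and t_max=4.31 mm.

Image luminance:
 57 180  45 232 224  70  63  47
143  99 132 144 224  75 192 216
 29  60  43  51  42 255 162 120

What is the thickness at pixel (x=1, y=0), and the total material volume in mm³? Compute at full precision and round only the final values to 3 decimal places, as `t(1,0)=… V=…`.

span = t_max - t_min = 4.31 - 0.83 = 3.480
L(1,0) = 180, L_eff = 180/255 = 0.705882
t(1,0) = 4.31 - 3.480·0.705882 = 1.854
Σt over all 3·8 pixels = 27113/425 ≈ 63.7952941
V = pitch²·Σt = 1.6²·27113/425 = 163.316

t(1,0)=1.854 V=163.316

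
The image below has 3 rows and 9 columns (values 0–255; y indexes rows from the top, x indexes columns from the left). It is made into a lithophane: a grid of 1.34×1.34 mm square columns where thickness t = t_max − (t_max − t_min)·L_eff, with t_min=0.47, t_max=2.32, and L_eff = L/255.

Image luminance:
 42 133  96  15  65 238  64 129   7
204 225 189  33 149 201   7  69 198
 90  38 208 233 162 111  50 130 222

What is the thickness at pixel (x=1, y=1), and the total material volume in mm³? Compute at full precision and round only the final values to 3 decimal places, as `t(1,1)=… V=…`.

t(1,1)=0.688 V=69.383

span = t_max - t_min = 2.32 - 0.47 = 1.850
L(1,1) = 225, L_eff = 225/255 = 0.882353
t(1,1) = 2.32 - 1.850·0.882353 = 0.688
Σt over all 3·9 pixels = 49267/1275 ≈ 38.6407843
V = pitch²·Σt = 1.34²·49267/1275 = 69.383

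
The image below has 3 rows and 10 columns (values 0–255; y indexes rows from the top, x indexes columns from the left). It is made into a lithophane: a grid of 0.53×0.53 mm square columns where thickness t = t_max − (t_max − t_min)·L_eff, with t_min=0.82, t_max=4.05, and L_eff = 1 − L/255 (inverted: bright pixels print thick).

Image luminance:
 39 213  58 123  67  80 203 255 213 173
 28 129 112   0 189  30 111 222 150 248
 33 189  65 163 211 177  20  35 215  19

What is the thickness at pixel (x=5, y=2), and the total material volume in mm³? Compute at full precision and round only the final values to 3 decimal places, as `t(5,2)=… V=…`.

t(5,2)=3.062 V=20.324

span = t_max - t_min = 4.05 - 0.82 = 3.230
L(5,2) = 177, L_eff = 1 - 177/255 = 0.305882 (inverted)
t(5,2) = 4.05 - 3.230·0.305882 = 3.062
Σt over all 3·10 pixels = 10853/150 ≈ 72.3533333
V = pitch²·Σt = 0.53²·10853/150 = 20.324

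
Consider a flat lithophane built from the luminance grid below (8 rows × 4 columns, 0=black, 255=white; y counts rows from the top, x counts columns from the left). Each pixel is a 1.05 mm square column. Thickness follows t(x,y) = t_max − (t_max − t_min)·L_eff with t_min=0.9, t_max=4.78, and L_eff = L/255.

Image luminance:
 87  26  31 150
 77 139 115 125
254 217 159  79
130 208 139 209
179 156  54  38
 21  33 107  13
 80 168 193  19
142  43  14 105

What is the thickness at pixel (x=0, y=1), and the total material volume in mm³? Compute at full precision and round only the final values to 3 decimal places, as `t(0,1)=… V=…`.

span = t_max - t_min = 4.78 - 0.9 = 3.880
L(0,1) = 77, L_eff = 77/255 = 0.301961
t(0,1) = 4.78 - 3.880·0.301961 = 3.608
Σt over all 8·4 pixels = 8462/85 ≈ 99.5529412
V = pitch²·Σt = 1.05²·8462/85 = 109.757

t(0,1)=3.608 V=109.757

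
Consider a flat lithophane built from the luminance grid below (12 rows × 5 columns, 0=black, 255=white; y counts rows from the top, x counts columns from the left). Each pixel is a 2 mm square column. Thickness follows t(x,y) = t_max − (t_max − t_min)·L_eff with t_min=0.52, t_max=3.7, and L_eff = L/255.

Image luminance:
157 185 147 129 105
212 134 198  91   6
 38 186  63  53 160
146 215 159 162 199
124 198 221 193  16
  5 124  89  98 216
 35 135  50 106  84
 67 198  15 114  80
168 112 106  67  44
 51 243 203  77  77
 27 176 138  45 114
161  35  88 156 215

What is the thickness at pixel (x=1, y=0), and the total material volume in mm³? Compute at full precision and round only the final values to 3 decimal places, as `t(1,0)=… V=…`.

span = t_max - t_min = 3.7 - 0.52 = 3.180
L(1,0) = 185, L_eff = 185/255 = 0.725490
t(1,0) = 3.7 - 3.180·0.725490 = 1.393
Σt over all 12·5 pixels = 280526/2125 ≈ 132.0122353
V = pitch²·Σt = 2²·280526/2125 = 528.049

t(1,0)=1.393 V=528.049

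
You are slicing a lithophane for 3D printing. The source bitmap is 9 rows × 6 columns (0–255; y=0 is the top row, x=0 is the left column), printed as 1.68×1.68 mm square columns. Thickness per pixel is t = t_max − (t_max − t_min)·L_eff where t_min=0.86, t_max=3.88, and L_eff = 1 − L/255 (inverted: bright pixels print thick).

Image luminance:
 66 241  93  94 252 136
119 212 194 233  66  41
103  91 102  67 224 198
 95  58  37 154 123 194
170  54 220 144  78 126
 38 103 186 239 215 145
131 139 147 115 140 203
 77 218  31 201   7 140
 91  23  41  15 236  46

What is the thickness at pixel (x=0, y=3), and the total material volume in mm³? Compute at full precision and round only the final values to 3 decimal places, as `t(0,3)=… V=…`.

span = t_max - t_min = 3.88 - 0.86 = 3.020
L(0,3) = 95, L_eff = 1 - 95/255 = 0.627451 (inverted)
t(0,3) = 3.88 - 3.020·0.627451 = 1.985
Σt over all 9·6 pixels = 272637/2125 ≈ 128.2997647
V = pitch²·Σt = 1.68²·272637/2125 = 362.113

t(0,3)=1.985 V=362.113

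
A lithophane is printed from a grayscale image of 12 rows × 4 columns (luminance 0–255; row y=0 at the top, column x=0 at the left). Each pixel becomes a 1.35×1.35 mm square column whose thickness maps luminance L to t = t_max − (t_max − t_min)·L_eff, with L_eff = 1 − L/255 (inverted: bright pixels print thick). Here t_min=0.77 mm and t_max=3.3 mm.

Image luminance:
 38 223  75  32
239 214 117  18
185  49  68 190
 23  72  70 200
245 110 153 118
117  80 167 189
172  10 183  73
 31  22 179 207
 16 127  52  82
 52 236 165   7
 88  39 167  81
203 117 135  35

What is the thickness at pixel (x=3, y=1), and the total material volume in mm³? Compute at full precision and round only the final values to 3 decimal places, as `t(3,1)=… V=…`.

t(3,1)=0.949 V=166.287

span = t_max - t_min = 3.3 - 0.77 = 2.530
L(3,1) = 18, L_eff = 1 - 18/255 = 0.929412 (inverted)
t(3,1) = 3.3 - 2.530·0.929412 = 0.949
Σt over all 12·4 pixels = 2326643/25500 ≈ 91.2409020
V = pitch²·Σt = 1.35²·2326643/25500 = 166.287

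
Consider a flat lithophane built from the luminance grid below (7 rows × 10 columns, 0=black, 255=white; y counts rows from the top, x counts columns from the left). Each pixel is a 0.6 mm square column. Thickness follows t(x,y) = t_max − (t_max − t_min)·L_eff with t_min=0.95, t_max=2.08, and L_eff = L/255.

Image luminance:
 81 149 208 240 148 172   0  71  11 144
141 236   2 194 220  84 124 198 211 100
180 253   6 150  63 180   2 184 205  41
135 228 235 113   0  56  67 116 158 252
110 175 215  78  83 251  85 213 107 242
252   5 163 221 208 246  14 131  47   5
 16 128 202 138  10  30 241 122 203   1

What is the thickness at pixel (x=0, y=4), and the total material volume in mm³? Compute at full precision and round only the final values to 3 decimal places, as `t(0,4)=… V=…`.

t(0,4)=1.593 V=37.580

span = t_max - t_min = 2.08 - 0.95 = 1.130
L(0,4) = 110, L_eff = 110/255 = 0.431373
t(0,4) = 2.08 - 1.130·0.431373 = 1.593
Σt over all 7·10 pixels = 8873/85 ≈ 104.3882353
V = pitch²·Σt = 0.6²·8873/85 = 37.580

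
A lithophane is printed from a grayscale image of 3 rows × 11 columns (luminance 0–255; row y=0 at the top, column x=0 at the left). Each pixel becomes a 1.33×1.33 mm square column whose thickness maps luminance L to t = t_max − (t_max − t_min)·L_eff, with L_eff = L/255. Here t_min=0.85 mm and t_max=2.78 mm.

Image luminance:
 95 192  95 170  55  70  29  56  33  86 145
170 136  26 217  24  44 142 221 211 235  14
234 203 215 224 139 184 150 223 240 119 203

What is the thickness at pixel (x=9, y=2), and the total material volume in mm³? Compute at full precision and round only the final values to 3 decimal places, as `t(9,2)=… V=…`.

span = t_max - t_min = 2.78 - 0.85 = 1.930
L(9,2) = 119, L_eff = 119/255 = 0.466667
t(9,2) = 2.78 - 1.930·0.466667 = 1.879
Σt over all 3·11 pixels = 145157/2550 ≈ 56.9243137
V = pitch²·Σt = 1.33²·145157/2550 = 100.693

t(9,2)=1.879 V=100.693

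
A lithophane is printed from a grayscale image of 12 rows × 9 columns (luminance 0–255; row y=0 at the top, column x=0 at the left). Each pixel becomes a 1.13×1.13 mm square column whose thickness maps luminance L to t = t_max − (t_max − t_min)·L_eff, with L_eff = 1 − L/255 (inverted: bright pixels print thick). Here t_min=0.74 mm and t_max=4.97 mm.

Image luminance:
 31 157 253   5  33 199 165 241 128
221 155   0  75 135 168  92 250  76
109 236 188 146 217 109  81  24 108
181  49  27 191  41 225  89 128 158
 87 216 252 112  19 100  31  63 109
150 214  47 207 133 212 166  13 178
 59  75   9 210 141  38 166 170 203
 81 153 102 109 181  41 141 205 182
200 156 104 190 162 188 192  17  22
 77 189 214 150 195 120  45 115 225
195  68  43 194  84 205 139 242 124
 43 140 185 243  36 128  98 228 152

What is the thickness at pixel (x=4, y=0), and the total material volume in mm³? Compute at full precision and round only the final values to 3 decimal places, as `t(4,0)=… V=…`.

t(4,0)=1.287 V=406.513

span = t_max - t_min = 4.97 - 0.74 = 4.230
L(4,0) = 33, L_eff = 1 - 33/255 = 0.870588 (inverted)
t(4,0) = 4.97 - 4.230·0.870588 = 1.287
Σt over all 12·9 pixels = 1353027/4250 ≈ 318.3592941
V = pitch²·Σt = 1.13²·1353027/4250 = 406.513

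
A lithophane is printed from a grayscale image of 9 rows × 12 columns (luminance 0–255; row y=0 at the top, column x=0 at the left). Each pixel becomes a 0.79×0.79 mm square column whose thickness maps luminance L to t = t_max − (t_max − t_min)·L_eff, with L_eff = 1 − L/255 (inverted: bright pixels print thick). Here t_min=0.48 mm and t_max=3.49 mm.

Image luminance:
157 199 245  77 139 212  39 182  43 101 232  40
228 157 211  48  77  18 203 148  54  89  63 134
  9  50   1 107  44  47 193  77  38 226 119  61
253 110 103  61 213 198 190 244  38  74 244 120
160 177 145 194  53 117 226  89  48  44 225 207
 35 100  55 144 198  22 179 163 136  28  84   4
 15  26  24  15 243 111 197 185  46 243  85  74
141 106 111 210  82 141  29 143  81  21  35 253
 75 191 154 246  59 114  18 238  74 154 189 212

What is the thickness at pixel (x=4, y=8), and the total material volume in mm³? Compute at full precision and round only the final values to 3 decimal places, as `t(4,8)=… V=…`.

t(4,8)=1.176 V=128.785

span = t_max - t_min = 3.49 - 0.48 = 3.010
L(4,8) = 59, L_eff = 1 - 59/255 = 0.768627 (inverted)
t(4,8) = 3.49 - 3.010·0.768627 = 1.176
Σt over all 9·12 pixels = 30953/150 ≈ 206.3533333
V = pitch²·Σt = 0.79²·30953/150 = 128.785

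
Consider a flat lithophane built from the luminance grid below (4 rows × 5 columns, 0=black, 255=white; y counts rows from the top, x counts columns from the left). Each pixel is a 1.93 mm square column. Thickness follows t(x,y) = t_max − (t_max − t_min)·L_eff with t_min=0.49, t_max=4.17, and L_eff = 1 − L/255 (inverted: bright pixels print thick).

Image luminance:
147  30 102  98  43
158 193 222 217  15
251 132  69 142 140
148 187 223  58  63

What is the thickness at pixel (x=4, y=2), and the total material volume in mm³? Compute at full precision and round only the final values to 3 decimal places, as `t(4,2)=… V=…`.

t(4,2)=2.510 V=178.311

span = t_max - t_min = 4.17 - 0.49 = 3.680
L(4,2) = 140, L_eff = 1 - 140/255 = 0.450980 (inverted)
t(4,2) = 4.17 - 3.680·0.450980 = 2.510
Σt over all 4·5 pixels = 305171/6375 ≈ 47.8699608
V = pitch²·Σt = 1.93²·305171/6375 = 178.311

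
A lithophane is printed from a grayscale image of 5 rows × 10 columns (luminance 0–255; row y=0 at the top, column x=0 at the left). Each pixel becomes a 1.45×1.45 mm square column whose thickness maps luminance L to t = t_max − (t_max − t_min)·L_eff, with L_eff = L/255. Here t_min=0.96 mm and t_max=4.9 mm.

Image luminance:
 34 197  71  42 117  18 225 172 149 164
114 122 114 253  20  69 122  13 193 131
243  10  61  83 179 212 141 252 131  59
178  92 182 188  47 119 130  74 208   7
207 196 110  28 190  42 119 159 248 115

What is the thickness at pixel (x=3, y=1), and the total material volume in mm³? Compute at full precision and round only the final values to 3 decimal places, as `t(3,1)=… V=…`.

t(3,1)=0.991 V=308.828

span = t_max - t_min = 4.9 - 0.96 = 3.940
L(3,1) = 253, L_eff = 253/255 = 0.992157
t(3,1) = 4.9 - 3.940·0.992157 = 0.991
Σt over all 5·10 pixels = 37456/255 ≈ 146.8862745
V = pitch²·Σt = 1.45²·37456/255 = 308.828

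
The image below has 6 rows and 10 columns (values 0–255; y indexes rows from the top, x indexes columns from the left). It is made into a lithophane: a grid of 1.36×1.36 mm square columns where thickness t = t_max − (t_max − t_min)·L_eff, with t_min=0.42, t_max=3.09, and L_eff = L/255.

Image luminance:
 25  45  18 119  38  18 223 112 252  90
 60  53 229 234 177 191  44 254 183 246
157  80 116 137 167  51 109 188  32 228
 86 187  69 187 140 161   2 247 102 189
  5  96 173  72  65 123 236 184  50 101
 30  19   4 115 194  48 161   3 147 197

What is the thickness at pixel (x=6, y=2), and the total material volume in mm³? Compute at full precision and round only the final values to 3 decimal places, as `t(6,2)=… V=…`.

span = t_max - t_min = 3.09 - 0.42 = 2.670
L(6,2) = 109, L_eff = 109/255 = 0.427451
t(6,2) = 3.09 - 2.670·0.427451 = 1.949
Σt over all 6·10 pixels = 928959/8500 ≈ 109.2892941
V = pitch²·Σt = 1.36²·928959/8500 = 202.141

t(6,2)=1.949 V=202.141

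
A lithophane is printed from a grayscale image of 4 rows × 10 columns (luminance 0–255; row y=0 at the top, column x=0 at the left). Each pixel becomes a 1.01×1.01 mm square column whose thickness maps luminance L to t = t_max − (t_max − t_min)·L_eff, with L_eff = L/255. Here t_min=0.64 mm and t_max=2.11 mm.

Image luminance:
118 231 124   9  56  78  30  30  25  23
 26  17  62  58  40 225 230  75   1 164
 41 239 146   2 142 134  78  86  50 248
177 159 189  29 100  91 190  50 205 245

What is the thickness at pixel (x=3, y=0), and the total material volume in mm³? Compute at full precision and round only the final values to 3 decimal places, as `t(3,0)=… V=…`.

span = t_max - t_min = 2.11 - 0.64 = 1.470
L(3,0) = 9, L_eff = 9/255 = 0.035294
t(3,0) = 2.11 - 1.470·0.035294 = 2.058
Σt over all 4·10 pixels = 510473/8500 ≈ 60.0556471
V = pitch²·Σt = 1.01²·510473/8500 = 61.263

t(3,0)=2.058 V=61.263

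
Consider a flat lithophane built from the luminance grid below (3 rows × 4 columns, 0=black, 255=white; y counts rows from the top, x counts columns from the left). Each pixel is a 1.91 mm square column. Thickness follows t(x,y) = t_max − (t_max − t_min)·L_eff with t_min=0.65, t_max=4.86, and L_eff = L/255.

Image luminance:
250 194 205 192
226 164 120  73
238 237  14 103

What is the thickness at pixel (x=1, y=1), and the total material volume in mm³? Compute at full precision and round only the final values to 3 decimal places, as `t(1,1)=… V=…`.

t(1,1)=2.152 V=91.335

span = t_max - t_min = 4.86 - 0.65 = 4.210
L(1,1) = 164, L_eff = 164/255 = 0.643137
t(1,1) = 4.86 - 4.210·0.643137 = 2.152
Σt over all 3·4 pixels = 53202/2125 ≈ 25.0362353
V = pitch²·Σt = 1.91²·53202/2125 = 91.335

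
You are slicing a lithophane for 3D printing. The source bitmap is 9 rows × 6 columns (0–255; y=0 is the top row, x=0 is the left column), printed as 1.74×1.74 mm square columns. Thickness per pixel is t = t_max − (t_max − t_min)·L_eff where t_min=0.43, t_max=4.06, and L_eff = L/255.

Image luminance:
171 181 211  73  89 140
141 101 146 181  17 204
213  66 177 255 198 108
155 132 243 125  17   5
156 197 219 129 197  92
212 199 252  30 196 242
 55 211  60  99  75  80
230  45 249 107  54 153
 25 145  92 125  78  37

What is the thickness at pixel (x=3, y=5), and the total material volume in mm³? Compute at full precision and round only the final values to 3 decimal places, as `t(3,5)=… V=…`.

t(3,5)=3.633 V=345.271

span = t_max - t_min = 4.06 - 0.43 = 3.630
L(3,5) = 30, L_eff = 30/255 = 0.117647
t(3,5) = 4.06 - 3.630·0.117647 = 3.633
Σt over all 9·6 pixels = 19387/170 ≈ 114.0411765
V = pitch²·Σt = 1.74²·19387/170 = 345.271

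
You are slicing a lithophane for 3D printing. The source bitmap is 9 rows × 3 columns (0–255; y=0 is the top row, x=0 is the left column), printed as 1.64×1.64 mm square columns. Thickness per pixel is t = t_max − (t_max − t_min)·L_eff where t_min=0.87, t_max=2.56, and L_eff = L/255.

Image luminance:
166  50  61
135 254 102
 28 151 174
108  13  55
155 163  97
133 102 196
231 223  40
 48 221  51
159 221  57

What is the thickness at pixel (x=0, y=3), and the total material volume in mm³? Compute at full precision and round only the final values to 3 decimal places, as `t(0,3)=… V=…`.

span = t_max - t_min = 2.56 - 0.87 = 1.690
L(0,3) = 108, L_eff = 108/255 = 0.423529
t(0,3) = 2.56 - 1.690·0.423529 = 1.844
Σt over all 9·3 pixels = 594487/12750 ≈ 46.6264314
V = pitch²·Σt = 1.64²·594487/12750 = 125.406

t(0,3)=1.844 V=125.406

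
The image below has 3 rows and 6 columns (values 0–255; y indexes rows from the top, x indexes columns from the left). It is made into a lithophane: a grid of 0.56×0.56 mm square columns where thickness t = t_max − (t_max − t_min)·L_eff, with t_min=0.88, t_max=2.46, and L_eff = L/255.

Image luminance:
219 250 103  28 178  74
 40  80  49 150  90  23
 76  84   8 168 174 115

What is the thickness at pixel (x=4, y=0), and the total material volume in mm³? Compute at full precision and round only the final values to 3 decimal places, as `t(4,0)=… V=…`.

t(4,0)=1.357 V=10.177

span = t_max - t_min = 2.46 - 0.88 = 1.580
L(4,0) = 178, L_eff = 178/255 = 0.698039
t(4,0) = 2.46 - 1.580·0.698039 = 1.357
Σt over all 3·6 pixels = 413759/12750 ≈ 32.4516863
V = pitch²·Σt = 0.56²·413759/12750 = 10.177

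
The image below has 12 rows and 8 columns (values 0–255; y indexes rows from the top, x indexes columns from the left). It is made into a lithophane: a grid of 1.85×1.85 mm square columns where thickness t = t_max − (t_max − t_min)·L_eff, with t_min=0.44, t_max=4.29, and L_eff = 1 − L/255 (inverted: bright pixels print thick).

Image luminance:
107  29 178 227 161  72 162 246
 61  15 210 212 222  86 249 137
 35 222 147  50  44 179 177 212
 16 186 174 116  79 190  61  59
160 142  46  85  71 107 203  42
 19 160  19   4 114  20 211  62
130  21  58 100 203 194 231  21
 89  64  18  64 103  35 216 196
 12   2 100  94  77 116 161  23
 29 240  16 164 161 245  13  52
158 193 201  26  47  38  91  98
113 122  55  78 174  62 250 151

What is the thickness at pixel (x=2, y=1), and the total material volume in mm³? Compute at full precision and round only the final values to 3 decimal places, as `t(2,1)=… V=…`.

t(2,1)=3.611 V=707.337

span = t_max - t_min = 4.29 - 0.44 = 3.850
L(2,1) = 210, L_eff = 1 - 210/255 = 0.176471 (inverted)
t(2,1) = 4.29 - 3.850·0.176471 = 3.611
Σt over all 12·8 pixels = 1054031/5100 ≈ 206.6727451
V = pitch²·Σt = 1.85²·1054031/5100 = 707.337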